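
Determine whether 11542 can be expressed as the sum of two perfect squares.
Not possible

Factorization: 11542 = 2 × 29 × 199
By Fermat: n is sum of two squares iff every prime p ≡ 3 (mod 4) appears to even power.
Prime(s) ≡ 3 (mod 4) with odd exponent: [(199, 1)]
Therefore 11542 cannot be expressed as a² + b².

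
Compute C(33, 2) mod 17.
1

Using Lucas' theorem:
Write n=33 and k=2 in base 17:
n in base 17: [1, 16]
k in base 17: [0, 2]
C(33,2) mod 17 = ∏ C(n_i, k_i) mod 17
Digit binomials (mod 17): C(1,0) = 1; C(16,2) = 120 ≡ 1
Product: 1 × 1 = 1 ≡ 1 (mod 17)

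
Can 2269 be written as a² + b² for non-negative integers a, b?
30² + 37² (a=30, b=37)

Factorization: 2269 = 2269
By Fermat: n is sum of two squares iff every prime p ≡ 3 (mod 4) appears to even power.
All primes ≡ 3 (mod 4) appear to even power.
Search a = 0, 1, 2, … for 2269 - a² a perfect square: first hit at a = 30: 2269 - 900 = 1369 = 37².
2269 = 30² + 37² = 900 + 1369 ✓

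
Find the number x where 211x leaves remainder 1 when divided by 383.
167

gcd(211, 383) = 1, so the inverse exists.
Extended Euclidean algorithm on (383, 211):
383 = 1 × 211 + 172  ⟹  172 = (1)·383 + (-1)·211
211 = 1 × 172 + 39  ⟹  39 = (-1)·383 + (2)·211
172 = 4 × 39 + 16  ⟹  16 = (5)·383 + (-9)·211
39 = 2 × 16 + 7  ⟹  7 = (-11)·383 + (20)·211
16 = 2 × 7 + 2  ⟹  2 = (27)·383 + (-49)·211
7 = 3 × 2 + 1  ⟹  1 = (-92)·383 + (167)·211
So (167)·211 ≡ 1 (mod 383), i.e. 211^(-1) ≡ 167 (mod 383).
Check: 211 × 167 = 35237 ≡ 1 (mod 383)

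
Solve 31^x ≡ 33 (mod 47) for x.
9

Baby-step giant-step with step n = ⌈√47⌉ = 7.
Baby steps 31^j mod 47 (j:value) for j=0..6: 0:1, 1:31, 2:21, 3:40, 4:18, 5:41, 6:2.
Giant-step multiplier: 31^(-7) ≡ 31^(46-7) = 31^39 ≡ 22 (mod 47).
Giant steps γ_i = 33·22^i mod 47: γ_0=33, γ_1=21 (in table at j=2).
x = i·n + j = 1·7 + 2 = 9.
Check: 31^9 ≡ 33 (mod 47).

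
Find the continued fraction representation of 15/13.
[1; 6, 2]

Euclidean algorithm steps:
15 = 1 × 13 + 2
13 = 6 × 2 + 1
2 = 2 × 1 + 0
Continued fraction: [1; 6, 2]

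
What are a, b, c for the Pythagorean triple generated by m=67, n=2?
(4485, 268, 4493)

Euclid's formula: a = m² - n², b = 2mn, c = m² + n²
m = 67, n = 2
a = 67² - 2² = 4489 - 4 = 4485
b = 2 × 67 × 2 = 268
c = 67² + 2² = 4489 + 4 = 4493
Verification: 4485² + 268² = 20115225 + 71824 = 20187049 = 4493² ✓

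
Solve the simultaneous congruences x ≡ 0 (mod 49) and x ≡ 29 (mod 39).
1862

Using Chinese Remainder Theorem:
M = 49 × 39 = 1911
M1 = 39, M2 = 49
y1 = 39^(-1) mod 49 = 44
y2 = 49^(-1) mod 39 = 4
x = (0×39×44 + 29×49×4) mod 1911 = 1862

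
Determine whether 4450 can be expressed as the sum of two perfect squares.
15² + 65² (a=15, b=65)

Factorization: 4450 = 2 × 5^2 × 89
By Fermat: n is sum of two squares iff every prime p ≡ 3 (mod 4) appears to even power.
All primes ≡ 3 (mod 4) appear to even power.
Search a = 0, 1, 2, … for 4450 - a² a perfect square: first hit at a = 15: 4450 - 225 = 4225 = 65².
4450 = 15² + 65² = 225 + 4225 ✓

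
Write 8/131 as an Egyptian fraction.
1/17 + 1/446 + 1/331081 + 1/328843554602

Greedy algorithm:
8/131: ceiling(131/8) = 17, use 1/17
5/2227: ceiling(2227/5) = 446, use 1/446
3/993242: ceiling(993242/3) = 331081, use 1/331081
1/328843554602: ceiling(328843554602/1) = 328843554602, use 1/328843554602
Result: 8/131 = 1/17 + 1/446 + 1/331081 + 1/328843554602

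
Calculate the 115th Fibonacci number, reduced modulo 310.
5

Matrix identity: Q^n = [[F_(n+1), F_n], [F_n, F_(n-1)]] with Q = [[1,1],[1,0]].
n = 115 = 1110011₂. Square-and-multiply, entries mod 310:
Q^1 = [[1,1],[1,0]]
Q^3 = (Q^1)²·Q = [[3,2],[2,1]]
Q^7 = (Q^3)²·Q = [[21,13],[13,8]]
Q^14 = (Q^7)² = [[300,67],[67,233]]
Q^28 = (Q^14)² = [[249,61],[61,188]]
Q^57 = (Q^28)²·Q = [[309,2],[2,307]]
Q^115 = (Q^57)²·Q = [[307,5],[5,302]]
F_115 mod 310 = Q^115[0][1] = 5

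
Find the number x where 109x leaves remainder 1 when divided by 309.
292

gcd(109, 309) = 1, so the inverse exists.
Extended Euclidean algorithm on (309, 109):
309 = 2 × 109 + 91  ⟹  91 = (1)·309 + (-2)·109
109 = 1 × 91 + 18  ⟹  18 = (-1)·309 + (3)·109
91 = 5 × 18 + 1  ⟹  1 = (6)·309 + (-17)·109
So (-17)·109 ≡ 1 (mod 309), i.e. 109^(-1) ≡ -17 ≡ 292 (mod 309).
Check: 109 × 292 = 31828 ≡ 1 (mod 309)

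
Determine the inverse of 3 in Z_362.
121

gcd(3, 362) = 1, so the inverse exists.
Extended Euclidean algorithm on (362, 3):
362 = 120 × 3 + 2  ⟹  2 = (1)·362 + (-120)·3
3 = 1 × 2 + 1  ⟹  1 = (-1)·362 + (121)·3
So (121)·3 ≡ 1 (mod 362), i.e. 3^(-1) ≡ 121 (mod 362).
Check: 3 × 121 = 363 ≡ 1 (mod 362)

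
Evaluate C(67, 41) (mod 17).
14

Using Lucas' theorem:
Write n=67 and k=41 in base 17:
n in base 17: [3, 16]
k in base 17: [2, 7]
C(67,41) mod 17 = ∏ C(n_i, k_i) mod 17
Digit binomials (mod 17): C(3,2) = 3; C(16,7) = 11440 ≡ 16
Product: 3 × 16 = 48 ≡ 14 (mod 17)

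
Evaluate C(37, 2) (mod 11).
6

Using Lucas' theorem:
Write n=37 and k=2 in base 11:
n in base 11: [3, 4]
k in base 11: [0, 2]
C(37,2) mod 11 = ∏ C(n_i, k_i) mod 11
Digit binomials (mod 11): C(3,0) = 1; C(4,2) = 6
Product: 1 × 6 = 6 ≡ 6 (mod 11)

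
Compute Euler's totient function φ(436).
216

436 = 2^2 × 109
φ(n) = n × ∏(1 - 1/p) for each prime p dividing n
φ(436) = 436 × (1 - 1/2) × (1 - 1/109) = 216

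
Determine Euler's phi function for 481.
432

481 = 13 × 37
φ(n) = n × ∏(1 - 1/p) for each prime p dividing n
φ(481) = 481 × (1 - 1/13) × (1 - 1/37) = 432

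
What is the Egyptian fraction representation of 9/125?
1/14 + 1/1750

Greedy algorithm:
9/125: ceiling(125/9) = 14, use 1/14
1/1750: ceiling(1750/1) = 1750, use 1/1750
Result: 9/125 = 1/14 + 1/1750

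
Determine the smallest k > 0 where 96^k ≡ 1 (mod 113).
112

113 is prime, so ord(96) divides φ(113) = 112.
Divisors of 112: 1, 2, 4, 7, 8, 14, 16, 28, 56, 112.
Repeated squaring: 96^1 ≡ 96, 96^2 ≡ 63, 96^4 ≡ 14, 96^8 ≡ 83, 96^16 ≡ 109, 96^32 ≡ 16, 96^64 ≡ 30 (mod 113).
Test 96^d mod 113 for each divisor d in increasing order:
96^1 ≡ 96
96^2 ≡ 63
96^4 ≡ 14
96^7 = 96^4·96^2·96^1 ≡ 35
96^8 ≡ 83
96^14 = 96^8·96^4·96^2 ≡ 95
96^16 ≡ 109
96^28 = 96^16·96^8·96^4 ≡ 98
96^56 = 96^32·96^16·96^8 ≡ 112
96^112 = 96^64·96^32·96^16 ≡ 1  ← first divisor giving 1
The order is 112.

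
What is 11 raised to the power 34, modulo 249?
109

Repeated squaring. Binary of 34 = 100010.
11^1 ≡ 11 (mod 249); 11^2 ≡ 121 (mod 249); 11^4 ≡ 199 (mod 249); 11^8 ≡ 10 (mod 249); 11^16 ≡ 100 (mod 249); 11^32 ≡ 40 (mod 249)
11^34 = 11^2 × 11^32 ≡ 109 (mod 249)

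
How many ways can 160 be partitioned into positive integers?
107438159466

p(n) counts ways to write n as a sum of positive integers (order ignored).
Euler's pentagonal recurrence: p(k) = p(k-1) + p(k-2) - p(k-5) - p(k-7) + p(k-12) + p(k-15) - ... (offsets j(3j∓1)/2, signs ++--, p(0)=1, p(<0)=0).
DP table for k = 0..159: p(0)=1, p(1)=1, p(2)=2, p(3)=3, p(4)=5, p(5)=7, p(6)=11, p(7)=15, p(8)=22, p(9)=30, p(10)=42, p(11)=56, p(12)=77, p(13)=101, p(14)=135, p(15)=176, p(16)=231, p(17)=297, p(18)=385, p(19)=490, p(20)=627, p(21)=792, p(22)=1002, p(23)=1255, p(24)=1575, p(25)=1958, p(26)=2436, p(27)=3010, p(28)=3718, p(29)=4565, p(30)=5604, p(31)=6842, p(32)=8349, p(33)=10143, p(34)=12310, p(35)=14883, p(36)=17977, p(37)=21637, p(38)=26015, p(39)=31185, p(40)=37338, p(41)=44583, p(42)=53174, p(43)=63261, p(44)=75175, p(45)=89134, p(46)=105558, p(47)=124754, p(48)=147273, p(49)=173525, p(50)=204226, p(51)=239943, p(52)=281589, p(53)=329931, p(54)=386155, p(55)=451276, p(56)=526823, p(57)=614154, p(58)=715220, p(59)=831820, p(60)=966467, p(61)=1121505, p(62)=1300156, p(63)=1505499, p(64)=1741630, p(65)=2012558, p(66)=2323520, p(67)=2679689, p(68)=3087735, p(69)=3554345, p(70)=4087968, p(71)=4697205, p(72)=5392783, p(73)=6185689, p(74)=7089500, p(75)=8118264, p(76)=9289091, p(77)=10619863, p(78)=12132164, p(79)=13848650, p(80)=15796476, p(81)=18004327, p(82)=20506255, p(83)=23338469, p(84)=26543660, p(85)=30167357, p(86)=34262962, p(87)=38887673, p(88)=44108109, p(89)=49995925, p(90)=56634173, p(91)=64112359, p(92)=72533807, p(93)=82010177, p(94)=92669720, p(95)=104651419, p(96)=118114304, p(97)=133230930, p(98)=150198136, p(99)=169229875, p(100)=190569292, p(101)=214481126, p(102)=241265379, p(103)=271248950, p(104)=304801365, p(105)=342325709, p(106)=384276336, p(107)=431149389, p(108)=483502844, p(109)=541946240, p(110)=607163746, p(111)=679903203, p(112)=761002156, p(113)=851376628, p(114)=952050665, p(115)=1064144451, p(116)=1188908248, p(117)=1327710076, p(118)=1482074143, p(119)=1653668665, p(120)=1844349560, p(121)=2056148051, p(122)=2291320912, p(123)=2552338241, p(124)=2841940500, p(125)=3163127352, p(126)=3519222692, p(127)=3913864295, p(128)=4351078600, p(129)=4835271870, p(130)=5371315400, p(131)=5964539504, p(132)=6620830889, p(133)=7346629512, p(134)=8149040695, p(135)=9035836076, p(136)=10015581680, p(137)=11097645016, p(138)=12292341831, p(139)=13610949895, p(140)=15065878135, p(141)=16670689208, p(142)=18440293320, p(143)=20390982757, p(144)=22540654445, p(145)=24908858009, p(146)=27517052599, p(147)=30388671978, p(148)=33549419497, p(149)=37027355200, p(150)=40853235313, p(151)=45060624582, p(152)=49686288421, p(153)=54770336324, p(154)=60356673280, p(155)=66493182097, p(156)=73232243759, p(157)=80630964769, p(158)=88751778802, p(159)=97662728555.
Final step: p(160) = p(159) + p(158) - p(155) - p(153) + p(148) + p(145) - p(138) - p(134) + p(125) + p(120) - p(109) - p(103) + p(90) + p(83) - p(68) - p(60) + p(43) + p(34) - p(15) - p(5)
= 97662728555 + 88751778802 - 66493182097 - 54770336324 + 33549419497 + 24908858009 - 12292341831 - 8149040695 + 3163127352 + 1844349560 - 541946240 - 271248950 + 56634173 + 23338469 - 3087735 - 966467 + 63261 + 12310 - 176 - 7
= 107438159466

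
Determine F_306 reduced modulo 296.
112

Matrix identity: Q^n = [[F_(n+1), F_n], [F_n, F_(n-1)]] with Q = [[1,1],[1,0]].
n = 306 = 100110010₂. Square-and-multiply, entries mod 296:
Q^1 = [[1,1],[1,0]]
Q^2 = (Q^1)² = [[2,1],[1,1]]
Q^4 = (Q^2)² = [[5,3],[3,2]]
Q^9 = (Q^4)²·Q = [[55,34],[34,21]]
Q^19 = (Q^9)²·Q = [[253,37],[37,216]]
Q^38 = (Q^19)² = [[258,185],[185,73]]
Q^76 = (Q^38)² = [[149,259],[259,186]]
Q^153 = (Q^76)²·Q = [[223,186],[186,37]]
Q^306 = (Q^153)² = [[261,112],[112,149]]
F_306 mod 296 = Q^306[0][1] = 112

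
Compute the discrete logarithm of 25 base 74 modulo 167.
120

Baby-step giant-step with step n = ⌈√167⌉ = 13.
Baby steps 74^j mod 167 (j:value) for j=0..12: 0:1, 1:74, 2:132, 3:82, 4:56, 5:136, 6:44, 7:83, 8:130, 9:101, 10:126, 11:139, 12:99.
Giant-step multiplier: 74^(-13) ≡ 74^(166-13) = 74^153 ≡ 129 (mod 167).
Giant steps γ_i = 25·129^i mod 167: γ_0=25, γ_1=52, γ_2=28, γ_3=105, γ_4=18, γ_5=151, γ_6=107, γ_7=109, γ_8=33, γ_9=82 (in table at j=3).
x = i·n + j = 9·13 + 3 = 120.
Check: 74^120 ≡ 25 (mod 167).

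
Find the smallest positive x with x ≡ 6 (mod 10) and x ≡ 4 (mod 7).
46

Using Chinese Remainder Theorem:
M = 10 × 7 = 70
M1 = 7, M2 = 10
y1 = 7^(-1) mod 10 = 3
y2 = 10^(-1) mod 7 = 5
x = (6×7×3 + 4×10×5) mod 70 = 46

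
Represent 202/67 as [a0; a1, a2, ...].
[3; 67]

Euclidean algorithm steps:
202 = 3 × 67 + 1
67 = 67 × 1 + 0
Continued fraction: [3; 67]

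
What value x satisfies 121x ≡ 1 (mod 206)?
63

gcd(121, 206) = 1, so the inverse exists.
Extended Euclidean algorithm on (206, 121):
206 = 1 × 121 + 85  ⟹  85 = (1)·206 + (-1)·121
121 = 1 × 85 + 36  ⟹  36 = (-1)·206 + (2)·121
85 = 2 × 36 + 13  ⟹  13 = (3)·206 + (-5)·121
36 = 2 × 13 + 10  ⟹  10 = (-7)·206 + (12)·121
13 = 1 × 10 + 3  ⟹  3 = (10)·206 + (-17)·121
10 = 3 × 3 + 1  ⟹  1 = (-37)·206 + (63)·121
So (63)·121 ≡ 1 (mod 206), i.e. 121^(-1) ≡ 63 (mod 206).
Check: 121 × 63 = 7623 ≡ 1 (mod 206)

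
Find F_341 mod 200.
141

Matrix identity: Q^n = [[F_(n+1), F_n], [F_n, F_(n-1)]] with Q = [[1,1],[1,0]].
n = 341 = 101010101₂. Square-and-multiply, entries mod 200:
Q^1 = [[1,1],[1,0]]
Q^2 = (Q^1)² = [[2,1],[1,1]]
Q^5 = (Q^2)²·Q = [[8,5],[5,3]]
Q^10 = (Q^5)² = [[89,55],[55,34]]
Q^21 = (Q^10)²·Q = [[111,146],[146,165]]
Q^42 = (Q^21)² = [[37,96],[96,141]]
Q^85 = (Q^42)²·Q = [[73,185],[185,88]]
Q^170 = (Q^85)² = [[154,185],[185,169]]
Q^341 = (Q^170)²·Q = [[96,141],[141,155]]
F_341 mod 200 = Q^341[0][1] = 141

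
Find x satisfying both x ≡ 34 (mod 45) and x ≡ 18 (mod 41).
1699

Using Chinese Remainder Theorem:
M = 45 × 41 = 1845
M1 = 41, M2 = 45
y1 = 41^(-1) mod 45 = 11
y2 = 45^(-1) mod 41 = 31
x = (34×41×11 + 18×45×31) mod 1845 = 1699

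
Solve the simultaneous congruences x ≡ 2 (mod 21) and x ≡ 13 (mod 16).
317

Using Chinese Remainder Theorem:
M = 21 × 16 = 336
M1 = 16, M2 = 21
y1 = 16^(-1) mod 21 = 4
y2 = 21^(-1) mod 16 = 13
x = (2×16×4 + 13×21×13) mod 336 = 317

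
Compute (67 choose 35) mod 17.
14

Using Lucas' theorem:
Write n=67 and k=35 in base 17:
n in base 17: [3, 16]
k in base 17: [2, 1]
C(67,35) mod 17 = ∏ C(n_i, k_i) mod 17
Digit binomials (mod 17): C(3,2) = 3; C(16,1) = 16
Product: 3 × 16 = 48 ≡ 14 (mod 17)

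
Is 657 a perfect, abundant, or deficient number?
deficient

Proper divisors of 657: sum = 1 + 3 + 9 + 73 + 219 = 305
Since 305 < 657, 657 is deficient.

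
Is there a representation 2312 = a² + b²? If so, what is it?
14² + 46² (a=14, b=46)

Factorization: 2312 = 2^3 × 17^2
By Fermat: n is sum of two squares iff every prime p ≡ 3 (mod 4) appears to even power.
All primes ≡ 3 (mod 4) appear to even power.
Search a = 0, 1, 2, … for 2312 - a² a perfect square: first hit at a = 14: 2312 - 196 = 2116 = 46².
2312 = 14² + 46² = 196 + 2116 ✓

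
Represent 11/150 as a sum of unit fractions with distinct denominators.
1/14 + 1/525

Greedy algorithm:
11/150: ceiling(150/11) = 14, use 1/14
1/525: ceiling(525/1) = 525, use 1/525
Result: 11/150 = 1/14 + 1/525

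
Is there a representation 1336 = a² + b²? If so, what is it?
Not possible

Factorization: 1336 = 2^3 × 167
By Fermat: n is sum of two squares iff every prime p ≡ 3 (mod 4) appears to even power.
Prime(s) ≡ 3 (mod 4) with odd exponent: [(167, 1)]
Therefore 1336 cannot be expressed as a² + b².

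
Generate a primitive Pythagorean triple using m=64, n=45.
(2071, 5760, 6121)

Euclid's formula: a = m² - n², b = 2mn, c = m² + n²
m = 64, n = 45
a = 64² - 45² = 4096 - 2025 = 2071
b = 2 × 64 × 45 = 5760
c = 64² + 45² = 4096 + 2025 = 6121
Verification: 2071² + 5760² = 4289041 + 33177600 = 37466641 = 6121² ✓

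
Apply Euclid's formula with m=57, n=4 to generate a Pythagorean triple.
(3233, 456, 3265)

Euclid's formula: a = m² - n², b = 2mn, c = m² + n²
m = 57, n = 4
a = 57² - 4² = 3249 - 16 = 3233
b = 2 × 57 × 4 = 456
c = 57² + 4² = 3249 + 16 = 3265
Verification: 3233² + 456² = 10452289 + 207936 = 10660225 = 3265² ✓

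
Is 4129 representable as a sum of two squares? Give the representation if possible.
23² + 60² (a=23, b=60)

Factorization: 4129 = 4129
By Fermat: n is sum of two squares iff every prime p ≡ 3 (mod 4) appears to even power.
All primes ≡ 3 (mod 4) appear to even power.
Search a = 0, 1, 2, … for 4129 - a² a perfect square: first hit at a = 23: 4129 - 529 = 3600 = 60².
4129 = 23² + 60² = 529 + 3600 ✓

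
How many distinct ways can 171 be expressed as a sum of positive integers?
301384802048

p(n) counts ways to write n as a sum of positive integers (order ignored).
Euler's pentagonal recurrence: p(k) = p(k-1) + p(k-2) - p(k-5) - p(k-7) + p(k-12) + p(k-15) - ... (offsets j(3j∓1)/2, signs ++--, p(0)=1, p(<0)=0).
DP table for k = 0..170: p(0)=1, p(1)=1, p(2)=2, p(3)=3, p(4)=5, p(5)=7, p(6)=11, p(7)=15, p(8)=22, p(9)=30, p(10)=42, p(11)=56, p(12)=77, p(13)=101, p(14)=135, p(15)=176, p(16)=231, p(17)=297, p(18)=385, p(19)=490, p(20)=627, p(21)=792, p(22)=1002, p(23)=1255, p(24)=1575, p(25)=1958, p(26)=2436, p(27)=3010, p(28)=3718, p(29)=4565, p(30)=5604, p(31)=6842, p(32)=8349, p(33)=10143, p(34)=12310, p(35)=14883, p(36)=17977, p(37)=21637, p(38)=26015, p(39)=31185, p(40)=37338, p(41)=44583, p(42)=53174, p(43)=63261, p(44)=75175, p(45)=89134, p(46)=105558, p(47)=124754, p(48)=147273, p(49)=173525, p(50)=204226, p(51)=239943, p(52)=281589, p(53)=329931, p(54)=386155, p(55)=451276, p(56)=526823, p(57)=614154, p(58)=715220, p(59)=831820, p(60)=966467, p(61)=1121505, p(62)=1300156, p(63)=1505499, p(64)=1741630, p(65)=2012558, p(66)=2323520, p(67)=2679689, p(68)=3087735, p(69)=3554345, p(70)=4087968, p(71)=4697205, p(72)=5392783, p(73)=6185689, p(74)=7089500, p(75)=8118264, p(76)=9289091, p(77)=10619863, p(78)=12132164, p(79)=13848650, p(80)=15796476, p(81)=18004327, p(82)=20506255, p(83)=23338469, p(84)=26543660, p(85)=30167357, p(86)=34262962, p(87)=38887673, p(88)=44108109, p(89)=49995925, p(90)=56634173, p(91)=64112359, p(92)=72533807, p(93)=82010177, p(94)=92669720, p(95)=104651419, p(96)=118114304, p(97)=133230930, p(98)=150198136, p(99)=169229875, p(100)=190569292, p(101)=214481126, p(102)=241265379, p(103)=271248950, p(104)=304801365, p(105)=342325709, p(106)=384276336, p(107)=431149389, p(108)=483502844, p(109)=541946240, p(110)=607163746, p(111)=679903203, p(112)=761002156, p(113)=851376628, p(114)=952050665, p(115)=1064144451, p(116)=1188908248, p(117)=1327710076, p(118)=1482074143, p(119)=1653668665, p(120)=1844349560, p(121)=2056148051, p(122)=2291320912, p(123)=2552338241, p(124)=2841940500, p(125)=3163127352, p(126)=3519222692, p(127)=3913864295, p(128)=4351078600, p(129)=4835271870, p(130)=5371315400, p(131)=5964539504, p(132)=6620830889, p(133)=7346629512, p(134)=8149040695, p(135)=9035836076, p(136)=10015581680, p(137)=11097645016, p(138)=12292341831, p(139)=13610949895, p(140)=15065878135, p(141)=16670689208, p(142)=18440293320, p(143)=20390982757, p(144)=22540654445, p(145)=24908858009, p(146)=27517052599, p(147)=30388671978, p(148)=33549419497, p(149)=37027355200, p(150)=40853235313, p(151)=45060624582, p(152)=49686288421, p(153)=54770336324, p(154)=60356673280, p(155)=66493182097, p(156)=73232243759, p(157)=80630964769, p(158)=88751778802, p(159)=97662728555, p(160)=107438159466, p(161)=118159068427, p(162)=129913904637, p(163)=142798995930, p(164)=156919475295, p(165)=172389800255, p(166)=189334822579, p(167)=207890420102, p(168)=228204732751, p(169)=250438925115, p(170)=274768617130.
Final step: p(171) = p(170) + p(169) - p(166) - p(164) + p(159) + p(156) - p(149) - p(145) + p(136) + p(131) - p(120) - p(114) + p(101) + p(94) - p(79) - p(71) + p(54) + p(45) - p(26) - p(16)
= 274768617130 + 250438925115 - 189334822579 - 156919475295 + 97662728555 + 73232243759 - 37027355200 - 24908858009 + 10015581680 + 5964539504 - 1844349560 - 952050665 + 214481126 + 92669720 - 13848650 - 4697205 + 386155 + 89134 - 2436 - 231
= 301384802048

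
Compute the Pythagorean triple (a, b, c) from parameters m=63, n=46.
(1853, 5796, 6085)

Euclid's formula: a = m² - n², b = 2mn, c = m² + n²
m = 63, n = 46
a = 63² - 46² = 3969 - 2116 = 1853
b = 2 × 63 × 46 = 5796
c = 63² + 46² = 3969 + 2116 = 6085
Verification: 1853² + 5796² = 3433609 + 33593616 = 37027225 = 6085² ✓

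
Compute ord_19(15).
18

19 is prime, so ord(15) divides φ(19) = 18.
Divisors of 18: 1, 2, 3, 6, 9, 18.
Repeated squaring: 15^1 ≡ 15, 15^2 ≡ 16, 15^4 ≡ 9, 15^8 ≡ 5, 15^16 ≡ 6 (mod 19).
Test 15^d mod 19 for each divisor d in increasing order:
15^1 ≡ 15
15^2 ≡ 16
15^3 = 15^2·15^1 ≡ 12
15^6 = 15^4·15^2 ≡ 11
15^9 = 15^8·15^1 ≡ 18
15^18 = 15^16·15^2 ≡ 1  ← first divisor giving 1
The order is 18.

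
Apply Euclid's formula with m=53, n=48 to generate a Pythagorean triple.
(505, 5088, 5113)

Euclid's formula: a = m² - n², b = 2mn, c = m² + n²
m = 53, n = 48
a = 53² - 48² = 2809 - 2304 = 505
b = 2 × 53 × 48 = 5088
c = 53² + 48² = 2809 + 2304 = 5113
Verification: 505² + 5088² = 255025 + 25887744 = 26142769 = 5113² ✓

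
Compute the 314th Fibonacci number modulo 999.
55

Matrix identity: Q^n = [[F_(n+1), F_n], [F_n, F_(n-1)]] with Q = [[1,1],[1,0]].
n = 314 = 100111010₂. Square-and-multiply, entries mod 999:
Q^1 = [[1,1],[1,0]]
Q^2 = (Q^1)² = [[2,1],[1,1]]
Q^4 = (Q^2)² = [[5,3],[3,2]]
Q^9 = (Q^4)²·Q = [[55,34],[34,21]]
Q^19 = (Q^9)²·Q = [[771,185],[185,586]]
Q^39 = (Q^19)²·Q = [[591,295],[295,296]]
Q^78 = (Q^39)² = [[742,926],[926,815]]
Q^157 = (Q^78)²·Q = [[674,449],[449,225]]
Q^314 = (Q^157)² = [[533,55],[55,478]]
F_314 mod 999 = Q^314[0][1] = 55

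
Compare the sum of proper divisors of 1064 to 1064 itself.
abundant

Proper divisors of 1064: sum = 1 + 2 + 4 + 7 + 8 + 14 + 19 + 28 + 38 + 56 + 76 + 133 + 152 + 266 + 532 = 1336
Since 1336 > 1064, 1064 is abundant.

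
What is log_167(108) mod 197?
53

Baby-step giant-step with step n = ⌈√197⌉ = 15.
Baby steps 167^j mod 197 (j:value) for j=0..14: 0:1, 1:167, 2:112, 3:186, 4:133, 5:147, 6:121, 7:113, 8:156, 9:48, 10:136, 11:57, 12:63, 13:80, 14:161.
Giant-step multiplier: 167^(-15) ≡ 167^(196-15) = 167^181 ≡ 56 (mod 197).
Giant steps γ_i = 108·56^i mod 197: γ_0=108, γ_1=138, γ_2=45, γ_3=156 (in table at j=8).
x = i·n + j = 3·15 + 8 = 53.
Check: 167^53 ≡ 108 (mod 197).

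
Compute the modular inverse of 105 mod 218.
27

gcd(105, 218) = 1, so the inverse exists.
Extended Euclidean algorithm on (218, 105):
218 = 2 × 105 + 8  ⟹  8 = (1)·218 + (-2)·105
105 = 13 × 8 + 1  ⟹  1 = (-13)·218 + (27)·105
So (27)·105 ≡ 1 (mod 218), i.e. 105^(-1) ≡ 27 (mod 218).
Check: 105 × 27 = 2835 ≡ 1 (mod 218)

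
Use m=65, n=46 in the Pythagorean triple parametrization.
(2109, 5980, 6341)

Euclid's formula: a = m² - n², b = 2mn, c = m² + n²
m = 65, n = 46
a = 65² - 46² = 4225 - 2116 = 2109
b = 2 × 65 × 46 = 5980
c = 65² + 46² = 4225 + 2116 = 6341
Verification: 2109² + 5980² = 4447881 + 35760400 = 40208281 = 6341² ✓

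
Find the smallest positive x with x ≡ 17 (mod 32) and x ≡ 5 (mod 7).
145

Using Chinese Remainder Theorem:
M = 32 × 7 = 224
M1 = 7, M2 = 32
y1 = 7^(-1) mod 32 = 23
y2 = 32^(-1) mod 7 = 2
x = (17×7×23 + 5×32×2) mod 224 = 145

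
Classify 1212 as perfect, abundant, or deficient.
abundant

Proper divisors of 1212: sum = 1 + 2 + 3 + 4 + 6 + 12 + 101 + 202 + 303 + 404 + 606 = 1644
Since 1644 > 1212, 1212 is abundant.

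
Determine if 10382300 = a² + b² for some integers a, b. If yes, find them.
Not possible

Factorization: 10382300 = 2^2 × 5^2 × 47^3
By Fermat: n is sum of two squares iff every prime p ≡ 3 (mod 4) appears to even power.
Prime(s) ≡ 3 (mod 4) with odd exponent: [(47, 3)]
Therefore 10382300 cannot be expressed as a² + b².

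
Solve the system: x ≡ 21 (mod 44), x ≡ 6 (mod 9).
285

Using Chinese Remainder Theorem:
M = 44 × 9 = 396
M1 = 9, M2 = 44
y1 = 9^(-1) mod 44 = 5
y2 = 44^(-1) mod 9 = 8
x = (21×9×5 + 6×44×8) mod 396 = 285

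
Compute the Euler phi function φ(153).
96

153 = 3^2 × 17
φ(n) = n × ∏(1 - 1/p) for each prime p dividing n
φ(153) = 153 × (1 - 1/3) × (1 - 1/17) = 96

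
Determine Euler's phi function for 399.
216

399 = 3 × 7 × 19
φ(n) = n × ∏(1 - 1/p) for each prime p dividing n
φ(399) = 399 × (1 - 1/3) × (1 - 1/7) × (1 - 1/19) = 216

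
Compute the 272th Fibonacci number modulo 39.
18

Matrix identity: Q^n = [[F_(n+1), F_n], [F_n, F_(n-1)]] with Q = [[1,1],[1,0]].
n = 272 = 100010000₂. Square-and-multiply, entries mod 39:
Q^1 = [[1,1],[1,0]]
Q^2 = (Q^1)² = [[2,1],[1,1]]
Q^4 = (Q^2)² = [[5,3],[3,2]]
Q^8 = (Q^4)² = [[34,21],[21,13]]
Q^17 = (Q^8)²·Q = [[10,37],[37,12]]
Q^34 = (Q^17)² = [[26,34],[34,31]]
Q^68 = (Q^34)² = [[38,27],[27,11]]
Q^136 = (Q^68)² = [[28,36],[36,31]]
Q^272 = (Q^136)² = [[13,18],[18,34]]
F_272 mod 39 = Q^272[0][1] = 18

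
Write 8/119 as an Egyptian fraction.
1/15 + 1/1785

Greedy algorithm:
8/119: ceiling(119/8) = 15, use 1/15
1/1785: ceiling(1785/1) = 1785, use 1/1785
Result: 8/119 = 1/15 + 1/1785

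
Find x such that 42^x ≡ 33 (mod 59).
49

Baby-step giant-step with step n = ⌈√59⌉ = 8.
Baby steps 42^j mod 59 (j:value) for j=0..7: 0:1, 1:42, 2:53, 3:43, 4:36, 5:37, 6:20, 7:14.
Giant-step multiplier: 42^(-8) ≡ 42^(58-8) = 42^50 ≡ 29 (mod 59).
Giant steps γ_i = 33·29^i mod 59: γ_0=33, γ_1=13, γ_2=23, γ_3=18, γ_4=50, γ_5=34, γ_6=42 (in table at j=1).
x = i·n + j = 6·8 + 1 = 49.
Check: 42^49 ≡ 33 (mod 59).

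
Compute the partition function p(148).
33549419497

p(n) counts ways to write n as a sum of positive integers (order ignored).
Euler's pentagonal recurrence: p(k) = p(k-1) + p(k-2) - p(k-5) - p(k-7) + p(k-12) + p(k-15) - ... (offsets j(3j∓1)/2, signs ++--, p(0)=1, p(<0)=0).
DP table for k = 0..147: p(0)=1, p(1)=1, p(2)=2, p(3)=3, p(4)=5, p(5)=7, p(6)=11, p(7)=15, p(8)=22, p(9)=30, p(10)=42, p(11)=56, p(12)=77, p(13)=101, p(14)=135, p(15)=176, p(16)=231, p(17)=297, p(18)=385, p(19)=490, p(20)=627, p(21)=792, p(22)=1002, p(23)=1255, p(24)=1575, p(25)=1958, p(26)=2436, p(27)=3010, p(28)=3718, p(29)=4565, p(30)=5604, p(31)=6842, p(32)=8349, p(33)=10143, p(34)=12310, p(35)=14883, p(36)=17977, p(37)=21637, p(38)=26015, p(39)=31185, p(40)=37338, p(41)=44583, p(42)=53174, p(43)=63261, p(44)=75175, p(45)=89134, p(46)=105558, p(47)=124754, p(48)=147273, p(49)=173525, p(50)=204226, p(51)=239943, p(52)=281589, p(53)=329931, p(54)=386155, p(55)=451276, p(56)=526823, p(57)=614154, p(58)=715220, p(59)=831820, p(60)=966467, p(61)=1121505, p(62)=1300156, p(63)=1505499, p(64)=1741630, p(65)=2012558, p(66)=2323520, p(67)=2679689, p(68)=3087735, p(69)=3554345, p(70)=4087968, p(71)=4697205, p(72)=5392783, p(73)=6185689, p(74)=7089500, p(75)=8118264, p(76)=9289091, p(77)=10619863, p(78)=12132164, p(79)=13848650, p(80)=15796476, p(81)=18004327, p(82)=20506255, p(83)=23338469, p(84)=26543660, p(85)=30167357, p(86)=34262962, p(87)=38887673, p(88)=44108109, p(89)=49995925, p(90)=56634173, p(91)=64112359, p(92)=72533807, p(93)=82010177, p(94)=92669720, p(95)=104651419, p(96)=118114304, p(97)=133230930, p(98)=150198136, p(99)=169229875, p(100)=190569292, p(101)=214481126, p(102)=241265379, p(103)=271248950, p(104)=304801365, p(105)=342325709, p(106)=384276336, p(107)=431149389, p(108)=483502844, p(109)=541946240, p(110)=607163746, p(111)=679903203, p(112)=761002156, p(113)=851376628, p(114)=952050665, p(115)=1064144451, p(116)=1188908248, p(117)=1327710076, p(118)=1482074143, p(119)=1653668665, p(120)=1844349560, p(121)=2056148051, p(122)=2291320912, p(123)=2552338241, p(124)=2841940500, p(125)=3163127352, p(126)=3519222692, p(127)=3913864295, p(128)=4351078600, p(129)=4835271870, p(130)=5371315400, p(131)=5964539504, p(132)=6620830889, p(133)=7346629512, p(134)=8149040695, p(135)=9035836076, p(136)=10015581680, p(137)=11097645016, p(138)=12292341831, p(139)=13610949895, p(140)=15065878135, p(141)=16670689208, p(142)=18440293320, p(143)=20390982757, p(144)=22540654445, p(145)=24908858009, p(146)=27517052599, p(147)=30388671978.
Final step: p(148) = p(147) + p(146) - p(143) - p(141) + p(136) + p(133) - p(126) - p(122) + p(113) + p(108) - p(97) - p(91) + p(78) + p(71) - p(56) - p(48) + p(31) + p(22) - p(3)
= 30388671978 + 27517052599 - 20390982757 - 16670689208 + 10015581680 + 7346629512 - 3519222692 - 2291320912 + 851376628 + 483502844 - 133230930 - 64112359 + 12132164 + 4697205 - 526823 - 147273 + 6842 + 1002 - 3
= 33549419497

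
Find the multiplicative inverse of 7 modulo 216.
31

gcd(7, 216) = 1, so the inverse exists.
Extended Euclidean algorithm on (216, 7):
216 = 30 × 7 + 6  ⟹  6 = (1)·216 + (-30)·7
7 = 1 × 6 + 1  ⟹  1 = (-1)·216 + (31)·7
So (31)·7 ≡ 1 (mod 216), i.e. 7^(-1) ≡ 31 (mod 216).
Check: 7 × 31 = 217 ≡ 1 (mod 216)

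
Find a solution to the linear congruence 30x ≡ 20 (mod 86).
x ≡ 15 (mod 43)

gcd(30, 86) = 2, which divides 20, so solutions exist.
Divide through by 2: 15x ≡ 10 (mod 43).
Find 15^(-1) mod 43 by the extended Euclidean algorithm:
43 = 2 × 15 + 13  ⟹  13 = (1)·43 + (-2)·15
15 = 1 × 13 + 2  ⟹  2 = (-1)·43 + (3)·15
13 = 6 × 2 + 1  ⟹  1 = (7)·43 + (-20)·15
So (-20)·15 ≡ 1 (mod 43), i.e. 15^(-1) ≡ -20 ≡ 23 (mod 43).
x ≡ 23 × 10 = 230 ≡ 15 (mod 43).
Check: 30 × 15 = 450 ≡ 20 (mod 86).
x ≡ 15 (mod 43), giving 2 solutions mod 86.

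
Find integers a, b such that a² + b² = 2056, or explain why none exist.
30² + 34² (a=30, b=34)

Factorization: 2056 = 2^3 × 257
By Fermat: n is sum of two squares iff every prime p ≡ 3 (mod 4) appears to even power.
All primes ≡ 3 (mod 4) appear to even power.
Search a = 0, 1, 2, … for 2056 - a² a perfect square: first hit at a = 30: 2056 - 900 = 1156 = 34².
2056 = 30² + 34² = 900 + 1156 ✓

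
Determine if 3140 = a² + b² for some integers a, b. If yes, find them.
2² + 56² (a=2, b=56)

Factorization: 3140 = 2^2 × 5 × 157
By Fermat: n is sum of two squares iff every prime p ≡ 3 (mod 4) appears to even power.
All primes ≡ 3 (mod 4) appear to even power.
Search a = 0, 1, 2, … for 3140 - a² a perfect square: first hit at a = 2: 3140 - 4 = 3136 = 56².
3140 = 2² + 56² = 4 + 3136 ✓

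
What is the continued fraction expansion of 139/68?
[2; 22, 1, 2]

Euclidean algorithm steps:
139 = 2 × 68 + 3
68 = 22 × 3 + 2
3 = 1 × 2 + 1
2 = 2 × 1 + 0
Continued fraction: [2; 22, 1, 2]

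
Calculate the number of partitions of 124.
2841940500

p(n) counts ways to write n as a sum of positive integers (order ignored).
Euler's pentagonal recurrence: p(k) = p(k-1) + p(k-2) - p(k-5) - p(k-7) + p(k-12) + p(k-15) - ... (offsets j(3j∓1)/2, signs ++--, p(0)=1, p(<0)=0).
DP table for k = 0..123: p(0)=1, p(1)=1, p(2)=2, p(3)=3, p(4)=5, p(5)=7, p(6)=11, p(7)=15, p(8)=22, p(9)=30, p(10)=42, p(11)=56, p(12)=77, p(13)=101, p(14)=135, p(15)=176, p(16)=231, p(17)=297, p(18)=385, p(19)=490, p(20)=627, p(21)=792, p(22)=1002, p(23)=1255, p(24)=1575, p(25)=1958, p(26)=2436, p(27)=3010, p(28)=3718, p(29)=4565, p(30)=5604, p(31)=6842, p(32)=8349, p(33)=10143, p(34)=12310, p(35)=14883, p(36)=17977, p(37)=21637, p(38)=26015, p(39)=31185, p(40)=37338, p(41)=44583, p(42)=53174, p(43)=63261, p(44)=75175, p(45)=89134, p(46)=105558, p(47)=124754, p(48)=147273, p(49)=173525, p(50)=204226, p(51)=239943, p(52)=281589, p(53)=329931, p(54)=386155, p(55)=451276, p(56)=526823, p(57)=614154, p(58)=715220, p(59)=831820, p(60)=966467, p(61)=1121505, p(62)=1300156, p(63)=1505499, p(64)=1741630, p(65)=2012558, p(66)=2323520, p(67)=2679689, p(68)=3087735, p(69)=3554345, p(70)=4087968, p(71)=4697205, p(72)=5392783, p(73)=6185689, p(74)=7089500, p(75)=8118264, p(76)=9289091, p(77)=10619863, p(78)=12132164, p(79)=13848650, p(80)=15796476, p(81)=18004327, p(82)=20506255, p(83)=23338469, p(84)=26543660, p(85)=30167357, p(86)=34262962, p(87)=38887673, p(88)=44108109, p(89)=49995925, p(90)=56634173, p(91)=64112359, p(92)=72533807, p(93)=82010177, p(94)=92669720, p(95)=104651419, p(96)=118114304, p(97)=133230930, p(98)=150198136, p(99)=169229875, p(100)=190569292, p(101)=214481126, p(102)=241265379, p(103)=271248950, p(104)=304801365, p(105)=342325709, p(106)=384276336, p(107)=431149389, p(108)=483502844, p(109)=541946240, p(110)=607163746, p(111)=679903203, p(112)=761002156, p(113)=851376628, p(114)=952050665, p(115)=1064144451, p(116)=1188908248, p(117)=1327710076, p(118)=1482074143, p(119)=1653668665, p(120)=1844349560, p(121)=2056148051, p(122)=2291320912, p(123)=2552338241.
Final step: p(124) = p(123) + p(122) - p(119) - p(117) + p(112) + p(109) - p(102) - p(98) + p(89) + p(84) - p(73) - p(67) + p(54) + p(47) - p(32) - p(24) + p(7)
= 2552338241 + 2291320912 - 1653668665 - 1327710076 + 761002156 + 541946240 - 241265379 - 150198136 + 49995925 + 26543660 - 6185689 - 2679689 + 386155 + 124754 - 8349 - 1575 + 15
= 2841940500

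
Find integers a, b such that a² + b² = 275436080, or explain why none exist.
Not possible

Factorization: 275436080 = 2^4 × 5 × 151^3
By Fermat: n is sum of two squares iff every prime p ≡ 3 (mod 4) appears to even power.
Prime(s) ≡ 3 (mod 4) with odd exponent: [(151, 3)]
Therefore 275436080 cannot be expressed as a² + b².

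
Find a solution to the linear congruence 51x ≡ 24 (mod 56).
x ≡ 40 (mod 56)

gcd(51, 56) = 1, which divides 24, so solutions exist.
Find 51^(-1) mod 56 by the extended Euclidean algorithm:
56 = 1 × 51 + 5  ⟹  5 = (1)·56 + (-1)·51
51 = 10 × 5 + 1  ⟹  1 = (-10)·56 + (11)·51
So (11)·51 ≡ 1 (mod 56), i.e. 51^(-1) ≡ 11 (mod 56).
x ≡ 11 × 24 = 264 ≡ 40 (mod 56).
Check: 51 × 40 = 2040 ≡ 24 (mod 56).
Unique solution: x ≡ 40 (mod 56)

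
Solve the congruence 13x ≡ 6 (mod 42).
x ≡ 36 (mod 42)

gcd(13, 42) = 1, which divides 6, so solutions exist.
Find 13^(-1) mod 42 by the extended Euclidean algorithm:
42 = 3 × 13 + 3  ⟹  3 = (1)·42 + (-3)·13
13 = 4 × 3 + 1  ⟹  1 = (-4)·42 + (13)·13
So (13)·13 ≡ 1 (mod 42), i.e. 13^(-1) ≡ 13 (mod 42).
x ≡ 13 × 6 = 78 ≡ 36 (mod 42).
Check: 13 × 36 = 468 ≡ 6 (mod 42).
Unique solution: x ≡ 36 (mod 42)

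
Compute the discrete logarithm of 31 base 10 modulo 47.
5

Baby-step giant-step with step n = ⌈√47⌉ = 7.
Baby steps 10^j mod 47 (j:value) for j=0..6: 0:1, 1:10, 2:6, 3:13, 4:36, 5:31, 6:28.
h = 31 is already in the table at j=5, so x = 5.
Check: 10^5 ≡ 31 (mod 47).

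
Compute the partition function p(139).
13610949895

p(n) counts ways to write n as a sum of positive integers (order ignored).
Euler's pentagonal recurrence: p(k) = p(k-1) + p(k-2) - p(k-5) - p(k-7) + p(k-12) + p(k-15) - ... (offsets j(3j∓1)/2, signs ++--, p(0)=1, p(<0)=0).
DP table for k = 0..138: p(0)=1, p(1)=1, p(2)=2, p(3)=3, p(4)=5, p(5)=7, p(6)=11, p(7)=15, p(8)=22, p(9)=30, p(10)=42, p(11)=56, p(12)=77, p(13)=101, p(14)=135, p(15)=176, p(16)=231, p(17)=297, p(18)=385, p(19)=490, p(20)=627, p(21)=792, p(22)=1002, p(23)=1255, p(24)=1575, p(25)=1958, p(26)=2436, p(27)=3010, p(28)=3718, p(29)=4565, p(30)=5604, p(31)=6842, p(32)=8349, p(33)=10143, p(34)=12310, p(35)=14883, p(36)=17977, p(37)=21637, p(38)=26015, p(39)=31185, p(40)=37338, p(41)=44583, p(42)=53174, p(43)=63261, p(44)=75175, p(45)=89134, p(46)=105558, p(47)=124754, p(48)=147273, p(49)=173525, p(50)=204226, p(51)=239943, p(52)=281589, p(53)=329931, p(54)=386155, p(55)=451276, p(56)=526823, p(57)=614154, p(58)=715220, p(59)=831820, p(60)=966467, p(61)=1121505, p(62)=1300156, p(63)=1505499, p(64)=1741630, p(65)=2012558, p(66)=2323520, p(67)=2679689, p(68)=3087735, p(69)=3554345, p(70)=4087968, p(71)=4697205, p(72)=5392783, p(73)=6185689, p(74)=7089500, p(75)=8118264, p(76)=9289091, p(77)=10619863, p(78)=12132164, p(79)=13848650, p(80)=15796476, p(81)=18004327, p(82)=20506255, p(83)=23338469, p(84)=26543660, p(85)=30167357, p(86)=34262962, p(87)=38887673, p(88)=44108109, p(89)=49995925, p(90)=56634173, p(91)=64112359, p(92)=72533807, p(93)=82010177, p(94)=92669720, p(95)=104651419, p(96)=118114304, p(97)=133230930, p(98)=150198136, p(99)=169229875, p(100)=190569292, p(101)=214481126, p(102)=241265379, p(103)=271248950, p(104)=304801365, p(105)=342325709, p(106)=384276336, p(107)=431149389, p(108)=483502844, p(109)=541946240, p(110)=607163746, p(111)=679903203, p(112)=761002156, p(113)=851376628, p(114)=952050665, p(115)=1064144451, p(116)=1188908248, p(117)=1327710076, p(118)=1482074143, p(119)=1653668665, p(120)=1844349560, p(121)=2056148051, p(122)=2291320912, p(123)=2552338241, p(124)=2841940500, p(125)=3163127352, p(126)=3519222692, p(127)=3913864295, p(128)=4351078600, p(129)=4835271870, p(130)=5371315400, p(131)=5964539504, p(132)=6620830889, p(133)=7346629512, p(134)=8149040695, p(135)=9035836076, p(136)=10015581680, p(137)=11097645016, p(138)=12292341831.
Final step: p(139) = p(138) + p(137) - p(134) - p(132) + p(127) + p(124) - p(117) - p(113) + p(104) + p(99) - p(88) - p(82) + p(69) + p(62) - p(47) - p(39) + p(22) + p(13)
= 12292341831 + 11097645016 - 8149040695 - 6620830889 + 3913864295 + 2841940500 - 1327710076 - 851376628 + 304801365 + 169229875 - 44108109 - 20506255 + 3554345 + 1300156 - 124754 - 31185 + 1002 + 101
= 13610949895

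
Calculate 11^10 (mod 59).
7

Repeated squaring. Binary of 10 = 1010.
11^1 ≡ 11 (mod 59); 11^2 ≡ 3 (mod 59); 11^4 ≡ 9 (mod 59); 11^8 ≡ 22 (mod 59)
11^10 = 11^2 × 11^8 ≡ 7 (mod 59)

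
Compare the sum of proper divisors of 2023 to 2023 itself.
deficient

Proper divisors of 2023: sum = 1 + 7 + 17 + 119 + 289 = 433
Since 433 < 2023, 2023 is deficient.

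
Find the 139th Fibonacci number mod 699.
665

Matrix identity: Q^n = [[F_(n+1), F_n], [F_n, F_(n-1)]] with Q = [[1,1],[1,0]].
n = 139 = 10001011₂. Square-and-multiply, entries mod 699:
Q^1 = [[1,1],[1,0]]
Q^2 = (Q^1)² = [[2,1],[1,1]]
Q^4 = (Q^2)² = [[5,3],[3,2]]
Q^8 = (Q^4)² = [[34,21],[21,13]]
Q^17 = (Q^8)²·Q = [[487,199],[199,288]]
Q^34 = (Q^17)² = [[665,445],[445,220]]
Q^69 = (Q^34)²·Q = [[254,665],[665,288]]
Q^139 = (Q^69)²·Q = [[411,665],[665,445]]
F_139 mod 699 = Q^139[0][1] = 665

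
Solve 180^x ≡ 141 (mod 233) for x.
84

Baby-step giant-step with step n = ⌈√233⌉ = 16.
Baby steps 180^j mod 233 (j:value) for j=0..15: 0:1, 1:180, 2:13, 3:10, 4:169, 5:130, 6:100, 7:59, 8:135, 9:68, 10:124, 11:185, 12:214, 13:75, 14:219, 15:43.
Giant-step multiplier: 180^(-16) ≡ 180^(232-16) = 180^216 ≡ 32 (mod 233).
Giant steps γ_i = 141·32^i mod 233: γ_0=141, γ_1=85, γ_2=157, γ_3=131, γ_4=231, γ_5=169 (in table at j=4).
x = i·n + j = 5·16 + 4 = 84.
Check: 180^84 ≡ 141 (mod 233).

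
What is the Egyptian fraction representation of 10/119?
1/12 + 1/1428

Greedy algorithm:
10/119: ceiling(119/10) = 12, use 1/12
1/1428: ceiling(1428/1) = 1428, use 1/1428
Result: 10/119 = 1/12 + 1/1428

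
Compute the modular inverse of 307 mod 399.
13

gcd(307, 399) = 1, so the inverse exists.
Extended Euclidean algorithm on (399, 307):
399 = 1 × 307 + 92  ⟹  92 = (1)·399 + (-1)·307
307 = 3 × 92 + 31  ⟹  31 = (-3)·399 + (4)·307
92 = 2 × 31 + 30  ⟹  30 = (7)·399 + (-9)·307
31 = 1 × 30 + 1  ⟹  1 = (-10)·399 + (13)·307
So (13)·307 ≡ 1 (mod 399), i.e. 307^(-1) ≡ 13 (mod 399).
Check: 307 × 13 = 3991 ≡ 1 (mod 399)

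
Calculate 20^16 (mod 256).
0

Repeated squaring. Binary of 16 = 10000.
20^1 ≡ 20 (mod 256); 20^2 ≡ 144 (mod 256); 20^4 ≡ 0 (mod 256); 20^8 ≡ 0 (mod 256); 20^16 ≡ 0 (mod 256)
20^16 = 20^16 ≡ 0 (mod 256)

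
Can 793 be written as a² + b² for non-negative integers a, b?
3² + 28² (a=3, b=28)

Factorization: 793 = 13 × 61
By Fermat: n is sum of two squares iff every prime p ≡ 3 (mod 4) appears to even power.
All primes ≡ 3 (mod 4) appear to even power.
Search a = 0, 1, 2, … for 793 - a² a perfect square: first hit at a = 3: 793 - 9 = 784 = 28².
793 = 3² + 28² = 9 + 784 ✓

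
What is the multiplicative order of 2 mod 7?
3

7 is prime, so ord(2) divides φ(7) = 6.
Divisors of 6: 1, 2, 3, 6.
Repeated squaring: 2^1 ≡ 2, 2^2 ≡ 4, 2^4 ≡ 2 (mod 7).
Test 2^d mod 7 for each divisor d in increasing order:
2^1 ≡ 2
2^2 ≡ 4
2^3 = 2^2·2^1 ≡ 1  ← first divisor giving 1
The order is 3.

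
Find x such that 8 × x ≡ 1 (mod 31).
4

gcd(8, 31) = 1, so the inverse exists.
Extended Euclidean algorithm on (31, 8):
31 = 3 × 8 + 7  ⟹  7 = (1)·31 + (-3)·8
8 = 1 × 7 + 1  ⟹  1 = (-1)·31 + (4)·8
So (4)·8 ≡ 1 (mod 31), i.e. 8^(-1) ≡ 4 (mod 31).
Check: 8 × 4 = 32 ≡ 1 (mod 31)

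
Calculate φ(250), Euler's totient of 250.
100

250 = 2 × 5^3
φ(n) = n × ∏(1 - 1/p) for each prime p dividing n
φ(250) = 250 × (1 - 1/2) × (1 - 1/5) = 100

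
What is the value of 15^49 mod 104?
15

Repeated squaring. Binary of 49 = 110001.
15^1 ≡ 15 (mod 104); 15^2 ≡ 17 (mod 104); 15^4 ≡ 81 (mod 104); 15^8 ≡ 9 (mod 104); 15^16 ≡ 81 (mod 104); 15^32 ≡ 9 (mod 104)
15^49 = 15^1 × 15^16 × 15^32 ≡ 15 (mod 104)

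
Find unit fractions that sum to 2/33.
1/17 + 1/561

Greedy algorithm:
2/33: ceiling(33/2) = 17, use 1/17
1/561: ceiling(561/1) = 561, use 1/561
Result: 2/33 = 1/17 + 1/561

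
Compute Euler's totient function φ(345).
176

345 = 3 × 5 × 23
φ(n) = n × ∏(1 - 1/p) for each prime p dividing n
φ(345) = 345 × (1 - 1/3) × (1 - 1/5) × (1 - 1/23) = 176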